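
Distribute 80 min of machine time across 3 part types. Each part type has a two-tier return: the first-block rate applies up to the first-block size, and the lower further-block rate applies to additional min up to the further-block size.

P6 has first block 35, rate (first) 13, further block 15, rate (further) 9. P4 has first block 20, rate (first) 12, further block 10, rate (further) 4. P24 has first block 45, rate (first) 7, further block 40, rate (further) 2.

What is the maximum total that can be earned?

Order all 6 blocks by rate: P6/T1 13 > P4/T1 12 > P6/T2 9 > P24/T1 7 > P4/T2 4 > P24/T2 2.
P6/T1 (13): +35 → 45 left.
P4/T1 (12): +20 → 25 left.
Fill P6 T2 block (15 at 9) → 10 left.
10 remain; put them into P24 T1 at 7.
Total = 13×35 + 12×20 + 9×15 + 7×10 = 900.

900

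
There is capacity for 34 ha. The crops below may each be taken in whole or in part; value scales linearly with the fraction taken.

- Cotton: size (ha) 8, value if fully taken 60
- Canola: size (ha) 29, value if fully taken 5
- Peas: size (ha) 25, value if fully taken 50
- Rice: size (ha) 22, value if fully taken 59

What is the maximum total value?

127

Best value per unit of size first: Cotton 60/8≈7.5, Rice 59/22≈2.68, Peas 50/25≈2, Canola 5/29≈0.172.
Take all of Cotton (8 ha, value 60) — 26 ha left.
Rice: take in full, 22 ha for value 59 — 4 left.
Fill the last 4 ha with part of Peas: 4/25 of it earns 8.
Total value = 127.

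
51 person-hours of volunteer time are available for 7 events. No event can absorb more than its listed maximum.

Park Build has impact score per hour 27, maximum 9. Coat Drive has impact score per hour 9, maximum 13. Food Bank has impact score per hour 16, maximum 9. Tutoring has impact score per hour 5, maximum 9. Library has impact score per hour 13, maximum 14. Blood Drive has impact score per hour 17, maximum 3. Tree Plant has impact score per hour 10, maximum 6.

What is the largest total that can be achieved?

Highest impact score per hour first: Park Build 27 > Blood Drive 17 > Food Bank 16 > Library 13 > Tree Plant 10 > Coat Drive 9 > Tutoring 5.
Give Park Build 9 to hit its cap of 9 → 42 left.
Blood Drive takes 3 to reach its cap of 3 → 39 left.
Food Bank takes 9 to reach its cap of 9 → 30 left.
Library: +14 to 14 (cap) → 16 left.
Tree Plant: +6 to 6 (cap) → 10 left.
Coat Drive: +10 (room for 13) → 10. Pool exhausted.
Total = 27×9 + 9×10 + 16×9 + 13×14 + 17×3 + 10×6 = 770.

770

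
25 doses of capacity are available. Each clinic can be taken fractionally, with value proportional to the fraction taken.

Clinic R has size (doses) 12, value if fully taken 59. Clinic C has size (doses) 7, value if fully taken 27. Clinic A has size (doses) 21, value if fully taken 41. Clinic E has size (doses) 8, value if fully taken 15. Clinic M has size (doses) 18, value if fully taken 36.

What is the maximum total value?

Rank by value-to-size ratio: Clinic R 59/12≈4.92, Clinic C 27/7≈3.86, Clinic M 36/18≈2, Clinic A 41/21≈1.95, Clinic E 15/8≈1.88.
Clinic R: take in full, 12 doses for value 59 — 13 left.
Clinic C: take in full, 7 doses for value 27 — 6 left.
Fill the last 6 doses with part of Clinic M: 6/18 of it earns 12.
Total value = 98.

98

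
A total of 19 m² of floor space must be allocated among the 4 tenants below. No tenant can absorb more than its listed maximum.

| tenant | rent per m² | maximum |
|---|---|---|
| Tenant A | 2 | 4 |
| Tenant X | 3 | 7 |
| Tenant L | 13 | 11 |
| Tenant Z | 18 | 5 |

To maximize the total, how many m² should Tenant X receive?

Rank by rent per m²: Tenant Z 18 > Tenant L 13 > Tenant X 3 > Tenant A 2.
Tenant Z: +5 to 5 (cap) ; 14 left.
Give Tenant L 11 to hit its cap of 11 ; 3 left.
Tenant X has room for 7 but only 3 remain, so it gets 3.

3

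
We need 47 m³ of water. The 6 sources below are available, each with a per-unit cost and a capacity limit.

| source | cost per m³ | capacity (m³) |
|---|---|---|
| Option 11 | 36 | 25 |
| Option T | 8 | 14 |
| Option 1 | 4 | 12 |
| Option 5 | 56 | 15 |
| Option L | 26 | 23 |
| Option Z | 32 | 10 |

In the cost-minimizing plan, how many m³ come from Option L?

21

Cheapest first:
Take 12 from Option 1 at 4 → need 35 more.
Option T (8): use full 14 → 21 m³ to go.
Option L (26): take the remaining 21 → done.
Option Z, Option 11, Option 5: unused.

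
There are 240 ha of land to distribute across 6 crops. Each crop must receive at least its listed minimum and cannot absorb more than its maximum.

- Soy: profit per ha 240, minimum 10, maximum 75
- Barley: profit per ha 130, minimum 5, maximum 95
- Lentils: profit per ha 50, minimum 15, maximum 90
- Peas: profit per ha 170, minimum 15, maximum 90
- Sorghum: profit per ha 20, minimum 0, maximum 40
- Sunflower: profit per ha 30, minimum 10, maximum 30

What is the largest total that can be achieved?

40850

Meeting every minimum uses 10+5+15+15+0+10 = 55 ha, leaving 185.
Highest profit per ha first: Soy 240 > Peas 170 > Barley 130 > Lentils 50 > Sunflower 30 > Sorghum 20.
Soy: +65 to 75 (cap) → 120 left.
Peas takes 75 more to reach its cap of 90 → 45 left.
Barley has room for 90 more but only 45 remain, so it gets 50.
Total = 240×75 + 130×50 + 50×15 + 170×90 + 30×10 = 40850.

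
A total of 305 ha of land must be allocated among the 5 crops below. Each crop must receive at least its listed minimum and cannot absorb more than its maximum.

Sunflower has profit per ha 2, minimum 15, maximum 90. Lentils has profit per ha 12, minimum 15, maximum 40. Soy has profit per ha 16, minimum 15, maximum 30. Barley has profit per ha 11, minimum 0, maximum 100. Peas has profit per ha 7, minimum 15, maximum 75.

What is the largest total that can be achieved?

Meeting every minimum uses 15+15+15+0+15 = 60 ha, leaving 245.
Highest profit per ha first: Soy 16 > Lentils 12 > Barley 11 > Peas 7 > Sunflower 2.
Give Soy 15 more to hit its cap of 30 ; 230 left.
Lentils takes 25 more to reach its cap of 40 ; 205 left.
Give Barley 100 more to hit its cap of 100 ; 105 left.
Peas takes 60 more to reach its cap of 75 ; 45 left.
Sunflower has room for 75 more but only 45 remain, so it gets 60.
Total = 2×60 + 12×40 + 16×30 + 11×100 + 7×75 = 2705.

2705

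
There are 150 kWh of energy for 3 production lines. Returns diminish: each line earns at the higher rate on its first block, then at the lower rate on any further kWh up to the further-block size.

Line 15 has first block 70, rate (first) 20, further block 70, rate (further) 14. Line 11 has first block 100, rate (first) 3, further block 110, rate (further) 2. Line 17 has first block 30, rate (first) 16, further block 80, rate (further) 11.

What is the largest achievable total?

Rank every tier by rate: Line 15/tier1 20 > Line 17/tier1 16 > Line 15/tier2 14 > Line 17/tier2 11 > Line 11/tier1 3 > Line 11/tier2 2.
Fill Line 15 tier1 block (70 at 20) → 80 left.
Line 17 tier1 at 16: fill all 30 → 50 left.
50 remain; put them into Line 15 tier2 at 14.
Total = 20×70 + 16×30 + 14×50 = 2580.

2580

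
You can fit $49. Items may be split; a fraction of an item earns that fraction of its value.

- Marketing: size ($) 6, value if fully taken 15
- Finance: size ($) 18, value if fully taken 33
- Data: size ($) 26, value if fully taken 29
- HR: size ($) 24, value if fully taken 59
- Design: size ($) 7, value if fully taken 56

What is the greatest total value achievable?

Rank by value-to-size ratio: Design 56/7≈8, Marketing 15/6≈2.5, HR 59/24≈2.46, Finance 33/18≈1.83, Data 29/26≈1.12.
Design: take in full, 7 $ for value 56 ; 42 left.
Marketing: take in full, 6 $ for value 15 ; 36 left.
Take all of HR (24 $, value 59) ; 12 $ left.
Only 12 $ remain; take 12/18 of Finance for value 33×12/18 = 22.
Total value = 152.

152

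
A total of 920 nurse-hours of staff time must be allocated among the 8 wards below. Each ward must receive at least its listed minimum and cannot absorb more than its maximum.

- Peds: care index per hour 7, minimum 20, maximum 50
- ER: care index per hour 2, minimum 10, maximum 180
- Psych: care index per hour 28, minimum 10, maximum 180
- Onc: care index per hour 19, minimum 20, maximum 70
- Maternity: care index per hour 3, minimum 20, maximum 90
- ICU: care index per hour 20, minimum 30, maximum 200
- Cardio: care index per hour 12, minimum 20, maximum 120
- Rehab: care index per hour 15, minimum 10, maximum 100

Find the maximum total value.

Meeting every minimum uses 20+10+10+20+20+30+20+10 = 140 nurse-hours, leaving 780.
Order the wards by care index per hour: Psych 28 > ICU 20 > Onc 19 > Rehab 15 > Cardio 12 > Peds 7 > Maternity 3 > ER 2.
Psych takes 170 more to reach its cap of 180 ; 610 left.
ICU takes 170 more to reach its cap of 200 ; 440 left.
Onc takes 50 more to reach its cap of 70 ; 390 left.
Give Rehab 90 more to hit its cap of 100 ; 300 left.
Cardio takes 100 more to reach its cap of 120 ; 200 left.
Peds takes 30 more to reach its cap of 50 ; 170 left.
Maternity takes 70 more to reach its cap of 90 ; 100 left.
ER has room for 170 more but only 100 remain, so it gets 110.
Total = 7×50 + 2×110 + 28×180 + 19×70 + 3×90 + 20×200 + 12×120 + 15×100 = 14150.

14150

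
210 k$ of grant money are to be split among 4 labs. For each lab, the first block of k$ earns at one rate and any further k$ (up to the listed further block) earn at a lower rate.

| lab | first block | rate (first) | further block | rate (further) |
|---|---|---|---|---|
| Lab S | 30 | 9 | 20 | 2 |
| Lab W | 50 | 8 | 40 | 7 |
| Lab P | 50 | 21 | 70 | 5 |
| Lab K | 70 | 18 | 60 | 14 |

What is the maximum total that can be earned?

3420

Order all 8 blocks by rate: Lab P/first 21 > Lab K/first 18 > Lab K/second 14 > Lab S/first 9 > Lab W/first 8 > Lab W/second 7 > Lab P/second 5 > Lab S/second 2.
Lab P first at 21: fill all 50 — 160 left.
Lab K first at 18: fill all 70 — 90 left.
Lab K second at 14: fill all 60 — 30 left.
Lab S first at 9: fill all 30 — 0 left.
Total = 21×50 + 18×70 + 14×60 + 9×30 = 3420.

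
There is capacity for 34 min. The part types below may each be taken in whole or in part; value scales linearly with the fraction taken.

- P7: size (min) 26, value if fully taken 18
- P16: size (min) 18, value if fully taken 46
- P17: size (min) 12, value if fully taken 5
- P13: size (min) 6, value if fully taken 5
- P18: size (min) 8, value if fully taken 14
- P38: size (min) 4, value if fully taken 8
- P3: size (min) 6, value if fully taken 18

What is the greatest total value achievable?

Rank by value-to-size ratio: P3 18/6≈3, P16 46/18≈2.56, P38 8/4≈2, P18 14/8≈1.75, P13 5/6≈0.833, P7 18/26≈0.692, P17 5/12≈0.417.
All 6 min of P3 fit (value 18) — 28 remain.
P16: take in full, 18 min for value 46 — 10 left.
All 4 min of P38 fit (value 8) — 6 remain.
Only 6 min remain; take 6/8 of P18 for value 14×6/8 = 10.5.
Total value = 82.5.

82.5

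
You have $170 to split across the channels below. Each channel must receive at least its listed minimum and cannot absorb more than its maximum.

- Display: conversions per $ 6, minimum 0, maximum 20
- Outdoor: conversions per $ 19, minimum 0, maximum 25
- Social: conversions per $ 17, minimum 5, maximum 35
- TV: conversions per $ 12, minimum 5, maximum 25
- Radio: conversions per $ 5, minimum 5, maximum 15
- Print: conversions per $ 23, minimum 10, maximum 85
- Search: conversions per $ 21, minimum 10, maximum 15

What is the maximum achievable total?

Meeting every minimum uses 0+0+5+5+5+10+10 = 35 $, leaving 135.
Order the channels by conversions per $: Print 23 > Search 21 > Outdoor 19 > Social 17 > TV 12 > Display 6 > Radio 5.
Print: +75 to 85 (cap) ; 60 left.
Give Search 5 more to hit its cap of 15 ; 55 left.
Outdoor takes 25 more to reach its cap of 25 ; 30 left.
Social: +30 to 35 (cap) ; 0 left.
Total = 19×25 + 17×35 + 12×5 + 5×5 + 23×85 + 21×15 = 3425.

3425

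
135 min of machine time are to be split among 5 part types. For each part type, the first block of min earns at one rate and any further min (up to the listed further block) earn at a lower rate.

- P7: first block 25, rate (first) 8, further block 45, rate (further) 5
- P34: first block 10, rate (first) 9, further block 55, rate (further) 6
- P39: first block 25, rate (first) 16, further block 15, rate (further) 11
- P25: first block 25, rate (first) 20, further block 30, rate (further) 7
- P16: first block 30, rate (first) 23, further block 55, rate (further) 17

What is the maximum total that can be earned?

2525

Order all 10 blocks by rate: P16/tier1 23 > P25/tier1 20 > P16/tier2 17 > P39/tier1 16 > P39/tier2 11 > P34/tier1 9 > P7/tier1 8 > P25/tier2 7 > P34/tier2 6 > P7/tier2 5.
P16/tier1 (23): +30 → 105 left.
P25 tier1 at 20: fill all 25 → 80 left.
Fill P16 tier2 block (55 at 17) → 25 left.
P39 tier1 at 16: fill all 25 → 0 left.
Total = 23×30 + 20×25 + 17×55 + 16×25 = 2525.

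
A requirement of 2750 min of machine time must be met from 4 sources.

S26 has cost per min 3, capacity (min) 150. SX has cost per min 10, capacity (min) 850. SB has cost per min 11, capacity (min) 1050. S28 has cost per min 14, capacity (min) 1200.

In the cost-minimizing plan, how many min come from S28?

Fill from the cheapest source first.
Take 150 from S26 at 3 — need 2600 more.
Take 850 from SX at 10 — need 1750 more.
SB (11): use full 1050 — 700 min to go.
Take 700 from S28 at 14 to finish.

700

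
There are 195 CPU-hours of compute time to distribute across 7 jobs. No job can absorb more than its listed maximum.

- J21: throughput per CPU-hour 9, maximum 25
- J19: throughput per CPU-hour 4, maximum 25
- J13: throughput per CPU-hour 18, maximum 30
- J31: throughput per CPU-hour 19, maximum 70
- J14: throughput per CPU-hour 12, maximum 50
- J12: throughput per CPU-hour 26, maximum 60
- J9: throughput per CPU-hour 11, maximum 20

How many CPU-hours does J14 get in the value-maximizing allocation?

35

Highest throughput per CPU-hour first: J12 26 > J31 19 > J13 18 > J14 12 > J9 11 > J21 9 > J19 4.
Give J12 60 to hit its cap of 60 → 135 left.
Give J31 70 to hit its cap of 70 → 65 left.
J13: +30 to 30 (cap) → 35 left.
J14 has room for 50 but only 35 remain, so it gets 35.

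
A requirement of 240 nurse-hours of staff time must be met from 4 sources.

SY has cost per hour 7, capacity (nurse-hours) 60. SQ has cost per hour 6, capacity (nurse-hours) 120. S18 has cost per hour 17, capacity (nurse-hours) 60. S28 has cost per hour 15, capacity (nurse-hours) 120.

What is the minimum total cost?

2040

Use sources in increasing cost order.
Take 120 from SQ at 6 ; need 120 more.
Take 60 from SY at 7 ; need 60 more.
S28 at 15: take 60 of its 120 ; requirement met.
S18: unused.
Cost = 120×6 + 60×7 + 60×15 = 2040.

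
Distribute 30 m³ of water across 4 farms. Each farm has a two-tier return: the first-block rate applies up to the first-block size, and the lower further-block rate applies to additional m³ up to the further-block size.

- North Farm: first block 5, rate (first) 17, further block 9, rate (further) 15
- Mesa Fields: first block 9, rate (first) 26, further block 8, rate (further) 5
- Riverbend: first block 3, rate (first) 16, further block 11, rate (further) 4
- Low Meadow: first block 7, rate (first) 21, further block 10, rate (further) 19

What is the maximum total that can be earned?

639

Treat each block as its own option and order by rate: Mesa Fields/tier1 26 > Low Meadow/tier1 21 > Low Meadow/tier2 19 > North Farm/tier1 17 > Riverbend/tier1 16 > North Farm/tier2 15 > Mesa Fields/tier2 5 > Riverbend/tier2 4.
Mesa Fields tier1 at 26: fill all 9 — 21 left.
Low Meadow/tier1 (21): +7 — 14 left.
Fill Low Meadow tier2 block (10 at 19) — 4 left.
North Farm tier1 at 17: only 4 left, fill 4.
Total = 26×9 + 21×7 + 19×10 + 17×4 = 639.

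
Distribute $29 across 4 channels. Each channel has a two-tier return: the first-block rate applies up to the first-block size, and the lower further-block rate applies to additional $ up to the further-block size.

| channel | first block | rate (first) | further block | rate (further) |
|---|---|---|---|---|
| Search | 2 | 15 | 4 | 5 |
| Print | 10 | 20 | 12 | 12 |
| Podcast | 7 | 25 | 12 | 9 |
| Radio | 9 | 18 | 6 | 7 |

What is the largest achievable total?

579

Order all 8 blocks by rate: Podcast/first 25 > Print/first 20 > Radio/first 18 > Search/first 15 > Print/second 12 > Podcast/second 9 > Radio/second 7 > Search/second 5.
Fill Podcast first block (7 at 25) — 22 left.
Fill Print first block (10 at 20) — 12 left.
Fill Radio first block (9 at 18) — 3 left.
Search/first (15): +2 — 1 left.
Print second at 12: only 1 left, fill 1.
Total = 25×7 + 20×10 + 18×9 + 15×2 + 12×1 = 579.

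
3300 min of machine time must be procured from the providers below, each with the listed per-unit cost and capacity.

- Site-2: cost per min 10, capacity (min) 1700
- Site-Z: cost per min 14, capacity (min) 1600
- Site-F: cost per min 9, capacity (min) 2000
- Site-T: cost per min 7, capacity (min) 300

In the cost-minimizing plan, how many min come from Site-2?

Use providers in increasing cost order.
Site-T at 7: take all 300 min ; 3000 still needed.
Site-F at 9: take all 2000 min ; 1000 still needed.
Site-2 at 10: take 1000 of its 1700 ; requirement met.
Site-Z: unused.

1000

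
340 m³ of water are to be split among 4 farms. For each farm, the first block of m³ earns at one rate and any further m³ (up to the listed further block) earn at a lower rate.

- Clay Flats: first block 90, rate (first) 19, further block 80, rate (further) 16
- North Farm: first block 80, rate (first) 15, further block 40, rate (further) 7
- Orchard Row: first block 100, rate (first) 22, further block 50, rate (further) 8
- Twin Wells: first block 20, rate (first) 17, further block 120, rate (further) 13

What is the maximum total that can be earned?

Treat each block as its own option and order by rate: Orchard Row/first 22 > Clay Flats/first 19 > Twin Wells/first 17 > Clay Flats/second 16 > North Farm/first 15 > Twin Wells/second 13 > Orchard Row/second 8 > North Farm/second 7.
Fill Orchard Row first block (100 at 22) → 240 left.
Clay Flats first at 19: fill all 90 → 150 left.
Twin Wells first at 17: fill all 20 → 130 left.
Fill Clay Flats second block (80 at 16) → 50 left.
North Farm/first: +50 of 80 at 15; pool empty.
Total = 22×100 + 19×90 + 17×20 + 16×80 + 15×50 = 6280.

6280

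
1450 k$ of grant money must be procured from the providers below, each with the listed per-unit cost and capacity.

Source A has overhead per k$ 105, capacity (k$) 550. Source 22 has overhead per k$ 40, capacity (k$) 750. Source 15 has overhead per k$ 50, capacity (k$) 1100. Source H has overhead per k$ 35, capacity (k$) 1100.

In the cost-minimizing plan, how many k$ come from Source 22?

Use providers in increasing cost order.
Take 1100 from Source H at 35 — need 350 more.
Take 350 from Source 22 at 40 to finish.
Source 15, Source A: unused.

350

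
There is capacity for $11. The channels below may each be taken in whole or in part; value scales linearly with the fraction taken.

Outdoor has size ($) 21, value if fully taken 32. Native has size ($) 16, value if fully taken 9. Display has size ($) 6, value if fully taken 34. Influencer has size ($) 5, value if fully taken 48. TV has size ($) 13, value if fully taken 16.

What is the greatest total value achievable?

Best value per unit of size first: Influencer 48/5≈9.6, Display 34/6≈5.67, Outdoor 32/21≈1.52, TV 16/13≈1.23, Native 9/16≈0.562.
Take all of Influencer (5 $, value 48) ; 6 $ left.
All 6 $ of Display fit (value 34) ; 0 remain.
Total value = 82.

82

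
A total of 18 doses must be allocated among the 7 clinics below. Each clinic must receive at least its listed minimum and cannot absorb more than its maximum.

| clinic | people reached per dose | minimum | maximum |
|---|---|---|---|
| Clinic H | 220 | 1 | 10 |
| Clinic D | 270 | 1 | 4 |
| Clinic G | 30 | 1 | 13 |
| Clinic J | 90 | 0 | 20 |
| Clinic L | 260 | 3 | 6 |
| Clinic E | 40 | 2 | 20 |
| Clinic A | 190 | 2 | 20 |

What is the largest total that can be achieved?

3790

Meeting every minimum uses 1+1+1+0+3+2+2 = 10 doses, leaving 8.
Highest people reached per dose first: Clinic D 270 > Clinic L 260 > Clinic H 220 > Clinic A 190 > Clinic J 90 > Clinic E 40 > Clinic G 30.
Clinic D: +3 to 4 (cap) — 5 left.
Give Clinic L 3 more to hit its cap of 6 — 2 left.
Clinic H: +2 (room for 9) → 3. Pool exhausted.
Total = 220×3 + 270×4 + 30×1 + 260×6 + 40×2 + 190×2 = 3790.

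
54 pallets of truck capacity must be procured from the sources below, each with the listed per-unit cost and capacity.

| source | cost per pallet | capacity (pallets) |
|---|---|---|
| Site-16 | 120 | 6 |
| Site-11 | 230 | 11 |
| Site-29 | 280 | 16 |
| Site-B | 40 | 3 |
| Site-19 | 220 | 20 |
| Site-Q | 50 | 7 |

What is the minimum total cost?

Cheapest first:
Site-B at 40: take all 3 pallets — 51 still needed.
Site-Q at 50: take all 7 pallets — 44 still needed.
Take 6 from Site-16 at 120 — need 38 more.
Site-19 at 220: take all 20 pallets — 18 still needed.
Site-11 at 230: take all 11 pallets — 7 still needed.
Site-29 at 280: take 7 of its 16 — requirement met.
Cost = 3×40 + 7×50 + 6×120 + 20×220 + 11×230 + 7×280 = 10080.

10080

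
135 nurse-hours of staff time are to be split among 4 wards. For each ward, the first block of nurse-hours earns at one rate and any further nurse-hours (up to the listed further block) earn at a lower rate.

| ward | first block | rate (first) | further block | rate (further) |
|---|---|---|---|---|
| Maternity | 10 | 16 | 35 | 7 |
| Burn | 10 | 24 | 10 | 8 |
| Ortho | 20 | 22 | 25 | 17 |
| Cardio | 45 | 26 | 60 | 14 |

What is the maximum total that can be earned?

2785

Order all 8 blocks by rate: Cardio/T1 26 > Burn/T1 24 > Ortho/T1 22 > Ortho/T2 17 > Maternity/T1 16 > Cardio/T2 14 > Burn/T2 8 > Maternity/T2 7.
Cardio/T1 (26): +45 — 90 left.
Burn/T1 (24): +10 — 80 left.
Fill Ortho T1 block (20 at 22) — 60 left.
Ortho/T2 (17): +25 — 35 left.
Maternity T1 at 16: fill all 10 — 25 left.
Cardio/T2: +25 of 60 at 14; pool empty.
Total = 26×45 + 24×10 + 22×20 + 17×25 + 16×10 + 14×25 = 2785.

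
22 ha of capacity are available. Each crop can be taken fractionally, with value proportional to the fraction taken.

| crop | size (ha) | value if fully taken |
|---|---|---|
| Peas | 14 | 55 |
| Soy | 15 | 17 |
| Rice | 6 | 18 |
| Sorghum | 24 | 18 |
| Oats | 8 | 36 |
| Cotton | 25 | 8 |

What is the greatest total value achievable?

91

Rank by value-to-size ratio: Oats 36/8≈4.5, Peas 55/14≈3.93, Rice 18/6≈3, Soy 17/15≈1.13, Sorghum 18/24≈0.75, Cotton 8/25≈0.32.
Oats: take in full, 8 ha for value 36 — 14 left.
All 14 ha of Peas fit (value 55) — 0 remain.
Total value = 91.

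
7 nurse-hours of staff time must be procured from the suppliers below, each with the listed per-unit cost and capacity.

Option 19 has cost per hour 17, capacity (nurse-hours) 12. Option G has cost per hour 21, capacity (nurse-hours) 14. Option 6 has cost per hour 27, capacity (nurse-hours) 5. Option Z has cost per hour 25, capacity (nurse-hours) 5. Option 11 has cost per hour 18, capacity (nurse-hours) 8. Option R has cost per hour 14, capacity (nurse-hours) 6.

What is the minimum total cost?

Cheapest first:
Take 6 from Option R at 14 ; need 1 more.
Take 1 from Option 19 at 17 to finish.
Option 11, Option G, Option Z, Option 6: unused.
Cost = 6×14 + 1×17 = 101.

101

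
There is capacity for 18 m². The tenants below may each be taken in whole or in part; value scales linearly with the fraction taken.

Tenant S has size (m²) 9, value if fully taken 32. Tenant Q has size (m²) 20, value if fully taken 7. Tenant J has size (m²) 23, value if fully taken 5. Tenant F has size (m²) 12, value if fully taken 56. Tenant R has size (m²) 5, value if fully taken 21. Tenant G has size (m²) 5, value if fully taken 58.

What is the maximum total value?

Sort by value density: Tenant G 58/5≈11.6, Tenant F 56/12≈4.67, Tenant R 21/5≈4.2, Tenant S 32/9≈3.56, Tenant Q 7/20≈0.35, Tenant J 5/23≈0.217.
Take all of Tenant G (5 m², value 58) ; 13 m² left.
Take all of Tenant F (12 m², value 56) ; 1 m² left.
Fill the last 1 m² with part of Tenant R: 1/5 of it earns 4.2.
Total value = 118.2.

118.2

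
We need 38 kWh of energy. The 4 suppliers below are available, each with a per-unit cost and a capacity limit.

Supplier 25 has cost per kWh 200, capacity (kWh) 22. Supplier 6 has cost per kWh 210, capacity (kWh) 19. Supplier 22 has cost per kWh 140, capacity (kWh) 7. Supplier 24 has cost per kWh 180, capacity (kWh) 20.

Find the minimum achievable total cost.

Cheapest first:
Supplier 22 at 140: take all 7 kWh → 31 still needed.
Take 20 from Supplier 24 at 180 → need 11 more.
Supplier 25 (200): take the remaining 11 → done.
Supplier 6: unused.
Cost = 7×140 + 20×180 + 11×200 = 6780.

6780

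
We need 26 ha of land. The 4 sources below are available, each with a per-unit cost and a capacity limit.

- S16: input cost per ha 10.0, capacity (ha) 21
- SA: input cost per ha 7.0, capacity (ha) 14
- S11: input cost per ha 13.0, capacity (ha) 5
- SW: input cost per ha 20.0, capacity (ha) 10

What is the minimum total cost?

Fill from the cheapest source first.
Take 14 from SA at 7.0 → need 12 more.
Take 12 from S16 at 10.0 to finish.
S11, SW: unused.
Cost = 14×7.0 + 12×10.0 = 218.

218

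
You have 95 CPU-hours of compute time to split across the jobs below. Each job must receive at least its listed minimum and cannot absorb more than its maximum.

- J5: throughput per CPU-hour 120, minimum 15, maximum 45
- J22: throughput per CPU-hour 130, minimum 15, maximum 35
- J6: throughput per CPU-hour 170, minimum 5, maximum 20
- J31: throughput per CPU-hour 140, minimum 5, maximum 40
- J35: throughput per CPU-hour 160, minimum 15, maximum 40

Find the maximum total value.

Meeting every minimum uses 15+15+5+5+15 = 55 CPU-hours, leaving 40.
Highest throughput per CPU-hour first: J6 170 > J35 160 > J31 140 > J22 130 > J5 120.
J6 takes 15 more to reach its cap of 20 → 25 left.
J35 takes 25 more to reach its cap of 40 → 0 left.
Total = 120×15 + 130×15 + 170×20 + 140×5 + 160×40 = 14250.

14250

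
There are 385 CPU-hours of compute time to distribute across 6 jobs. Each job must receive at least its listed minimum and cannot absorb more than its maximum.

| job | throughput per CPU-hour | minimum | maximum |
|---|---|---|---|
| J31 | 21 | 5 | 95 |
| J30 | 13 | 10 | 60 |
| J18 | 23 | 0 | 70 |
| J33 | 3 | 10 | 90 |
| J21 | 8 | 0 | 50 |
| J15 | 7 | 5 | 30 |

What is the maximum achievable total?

Meeting every minimum uses 5+10+0+10+0+5 = 30 CPU-hours, leaving 355.
Highest throughput per CPU-hour first: J18 23 > J31 21 > J30 13 > J21 8 > J15 7 > J33 3.
Give J18 70 more to hit its cap of 70 ; 285 left.
J31 takes 90 more to reach its cap of 95 ; 195 left.
Give J30 50 more to hit its cap of 60 ; 145 left.
J21 takes 50 more to reach its cap of 50 ; 95 left.
Give J15 25 more to hit its cap of 30 ; 70 left.
J33: +70 (room for 80) → 80. Pool exhausted.
Total = 21×95 + 13×60 + 23×70 + 3×80 + 8×50 + 7×30 = 5235.

5235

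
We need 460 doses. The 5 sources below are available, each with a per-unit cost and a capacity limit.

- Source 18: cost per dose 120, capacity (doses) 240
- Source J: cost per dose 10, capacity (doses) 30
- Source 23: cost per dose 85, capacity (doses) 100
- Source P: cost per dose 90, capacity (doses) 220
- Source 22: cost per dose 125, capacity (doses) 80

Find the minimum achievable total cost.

Fill from the cheapest source first.
Take 30 from Source J at 10 → need 430 more.
Source 23 at 85: take all 100 doses → 330 still needed.
Source P at 90: take all 220 doses → 110 still needed.
Source 18 (120): take the remaining 110 → done.
Source 22: unused.
Cost = 30×10 + 100×85 + 220×90 + 110×120 = 41800.

41800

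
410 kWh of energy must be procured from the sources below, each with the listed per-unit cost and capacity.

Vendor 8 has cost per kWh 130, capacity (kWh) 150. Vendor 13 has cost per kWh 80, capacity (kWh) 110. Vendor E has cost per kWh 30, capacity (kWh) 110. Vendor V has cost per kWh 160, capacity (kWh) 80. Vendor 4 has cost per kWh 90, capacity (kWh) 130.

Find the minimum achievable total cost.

Fill from the cheapest source first.
Take 110 from Vendor E at 30 — need 300 more.
Vendor 13 (80): use full 110 — 190 kWh to go.
Take 130 from Vendor 4 at 90 — need 60 more.
Vendor 8 at 130: take 60 of its 150 — requirement met.
Vendor V: unused.
Cost = 110×30 + 110×80 + 130×90 + 60×130 = 31600.

31600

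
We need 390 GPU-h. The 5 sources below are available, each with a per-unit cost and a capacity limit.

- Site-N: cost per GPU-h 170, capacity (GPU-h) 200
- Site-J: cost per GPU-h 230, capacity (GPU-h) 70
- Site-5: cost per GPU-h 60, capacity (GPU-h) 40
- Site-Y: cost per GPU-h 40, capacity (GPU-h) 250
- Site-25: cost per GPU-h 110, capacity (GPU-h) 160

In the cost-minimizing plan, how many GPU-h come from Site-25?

100

Use sources in increasing cost order.
Take 250 from Site-Y at 40 → need 140 more.
Take 40 from Site-5 at 60 → need 100 more.
Site-25 (110): take the remaining 100 → done.
Site-N, Site-J: unused.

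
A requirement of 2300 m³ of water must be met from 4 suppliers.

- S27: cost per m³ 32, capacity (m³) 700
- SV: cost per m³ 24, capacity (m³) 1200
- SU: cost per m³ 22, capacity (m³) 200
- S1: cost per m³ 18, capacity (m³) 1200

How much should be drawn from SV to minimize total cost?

900

Use suppliers in increasing cost order.
Take 1200 from S1 at 18 → need 1100 more.
Take 200 from SU at 22 → need 900 more.
SV at 24: take 900 of its 1200 → requirement met.
S27: unused.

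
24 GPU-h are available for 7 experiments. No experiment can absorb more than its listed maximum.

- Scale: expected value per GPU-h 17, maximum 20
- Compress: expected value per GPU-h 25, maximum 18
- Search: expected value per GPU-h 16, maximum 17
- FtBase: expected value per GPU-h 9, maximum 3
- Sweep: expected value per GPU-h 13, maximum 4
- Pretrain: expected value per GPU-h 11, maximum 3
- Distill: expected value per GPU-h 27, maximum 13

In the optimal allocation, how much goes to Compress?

Highest expected value per GPU-h first: Distill 27 > Compress 25 > Scale 17 > Search 16 > Sweep 13 > Pretrain 11 > FtBase 9.
Distill takes 13 to reach its cap of 13 → 11 left.
Only 11 left; Compress takes them to reach 11.

11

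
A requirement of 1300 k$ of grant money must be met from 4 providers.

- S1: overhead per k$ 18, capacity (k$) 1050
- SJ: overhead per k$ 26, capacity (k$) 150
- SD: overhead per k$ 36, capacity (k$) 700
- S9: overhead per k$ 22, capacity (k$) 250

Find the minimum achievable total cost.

24400

Fill from the cheapest provider first.
S1 (18): use full 1050 → 250 k$ to go.
Take 250 from S9 at 22 → need 0 more.
SJ, SD: unused.
Cost = 1050×18 + 250×22 = 24400.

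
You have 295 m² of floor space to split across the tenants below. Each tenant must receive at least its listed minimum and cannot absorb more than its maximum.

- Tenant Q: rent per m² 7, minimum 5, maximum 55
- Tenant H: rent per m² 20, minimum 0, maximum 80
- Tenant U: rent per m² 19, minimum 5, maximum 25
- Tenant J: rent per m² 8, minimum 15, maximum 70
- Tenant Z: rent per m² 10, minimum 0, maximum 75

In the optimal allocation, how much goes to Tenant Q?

Meeting every minimum uses 5+0+5+15+0 = 25 m², leaving 270.
Highest rent per m² first: Tenant H 20 > Tenant U 19 > Tenant Z 10 > Tenant J 8 > Tenant Q 7.
Tenant H: +80 to 80 (cap) — 190 left.
Tenant U: +20 to 25 (cap) — 170 left.
Give Tenant Z 75 more to hit its cap of 75 — 95 left.
Tenant J takes 55 more to reach its cap of 70 — 40 left.
Tenant Q: +40 (room for 50) → 45. Pool exhausted.

45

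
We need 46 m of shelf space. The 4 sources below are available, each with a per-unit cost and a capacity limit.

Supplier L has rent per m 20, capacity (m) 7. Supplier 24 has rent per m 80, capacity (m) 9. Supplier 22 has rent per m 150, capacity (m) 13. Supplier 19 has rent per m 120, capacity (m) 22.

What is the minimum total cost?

4700

Use sources in increasing cost order.
Take 7 from Supplier L at 20 → need 39 more.
Take 9 from Supplier 24 at 80 → need 30 more.
Supplier 19 (120): use full 22 → 8 m to go.
Supplier 22 at 150: take 8 of its 13 → requirement met.
Cost = 7×20 + 9×80 + 22×120 + 8×150 = 4700.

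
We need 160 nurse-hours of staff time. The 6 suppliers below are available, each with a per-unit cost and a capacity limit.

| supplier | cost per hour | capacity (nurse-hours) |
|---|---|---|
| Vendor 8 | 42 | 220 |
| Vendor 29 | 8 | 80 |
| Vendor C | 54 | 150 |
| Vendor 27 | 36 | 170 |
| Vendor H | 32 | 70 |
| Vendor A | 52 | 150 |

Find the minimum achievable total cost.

Fill from the cheapest supplier first.
Take 80 from Vendor 29 at 8 ; need 80 more.
Take 70 from Vendor H at 32 ; need 10 more.
Vendor 27 (36): take the remaining 10 ; done.
Vendor 8, Vendor A, Vendor C: unused.
Cost = 80×8 + 70×32 + 10×36 = 3240.

3240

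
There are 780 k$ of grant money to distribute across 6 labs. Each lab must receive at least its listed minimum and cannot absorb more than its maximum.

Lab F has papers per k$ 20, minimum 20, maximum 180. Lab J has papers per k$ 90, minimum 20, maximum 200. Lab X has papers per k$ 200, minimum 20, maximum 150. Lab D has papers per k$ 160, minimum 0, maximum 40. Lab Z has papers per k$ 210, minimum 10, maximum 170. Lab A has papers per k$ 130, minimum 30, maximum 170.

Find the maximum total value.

113200

Meeting every minimum uses 20+20+20+0+10+30 = 100 k$, leaving 680.
Highest papers per k$ first: Lab Z 210 > Lab X 200 > Lab D 160 > Lab A 130 > Lab J 90 > Lab F 20.
Lab Z: +160 to 170 (cap) — 520 left.
Lab X takes 130 more to reach its cap of 150 — 390 left.
Give Lab D 40 more to hit its cap of 40 — 350 left.
Lab A takes 140 more to reach its cap of 170 — 210 left.
Lab J takes 180 more to reach its cap of 200 — 30 left.
Lab F has room for 160 more but only 30 remain, so it gets 50.
Total = 20×50 + 90×200 + 200×150 + 160×40 + 210×170 + 130×170 = 113200.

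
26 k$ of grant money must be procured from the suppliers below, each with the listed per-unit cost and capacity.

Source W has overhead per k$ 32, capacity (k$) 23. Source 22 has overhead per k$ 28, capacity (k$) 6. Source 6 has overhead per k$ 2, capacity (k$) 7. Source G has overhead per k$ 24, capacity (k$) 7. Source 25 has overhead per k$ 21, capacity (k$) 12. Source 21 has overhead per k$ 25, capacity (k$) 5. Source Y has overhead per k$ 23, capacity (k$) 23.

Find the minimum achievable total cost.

Use suppliers in increasing cost order.
Source 6 (2): use full 7 — 19 k$ to go.
Source 25 at 21: take all 12 k$ — 7 still needed.
Take 7 from Source Y at 23 to finish.
Source G, Source 21, Source 22, Source W: unused.
Cost = 7×2 + 12×21 + 7×23 = 427.

427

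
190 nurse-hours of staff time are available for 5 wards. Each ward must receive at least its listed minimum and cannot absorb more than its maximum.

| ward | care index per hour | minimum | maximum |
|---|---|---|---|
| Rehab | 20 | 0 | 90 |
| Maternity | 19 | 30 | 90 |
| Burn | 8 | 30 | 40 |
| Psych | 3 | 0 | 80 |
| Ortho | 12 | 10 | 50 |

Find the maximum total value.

3300

Meeting every minimum uses 0+30+30+0+10 = 70 nurse-hours, leaving 120.
Order the wards by care index per hour: Rehab 20 > Maternity 19 > Ortho 12 > Burn 8 > Psych 3.
Rehab: +90 to 90 (cap) → 30 left.
Only 30 left; Maternity takes them to reach 60.
Total = 20×90 + 19×60 + 8×30 + 12×10 = 3300.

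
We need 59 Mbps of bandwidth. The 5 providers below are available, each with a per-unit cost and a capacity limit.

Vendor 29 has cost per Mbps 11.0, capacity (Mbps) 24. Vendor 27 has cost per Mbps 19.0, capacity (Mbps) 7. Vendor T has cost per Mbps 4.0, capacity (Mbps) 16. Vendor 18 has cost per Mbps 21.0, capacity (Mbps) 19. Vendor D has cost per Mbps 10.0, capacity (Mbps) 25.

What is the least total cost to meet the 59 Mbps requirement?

Cheapest first:
Take 16 from Vendor T at 4.0 ; need 43 more.
Vendor D at 10.0: take all 25 Mbps ; 18 still needed.
Vendor 29 at 11.0: take 18 of its 24 ; requirement met.
Vendor 27, Vendor 18: unused.
Cost = 16×4.0 + 25×10.0 + 18×11.0 = 512.

512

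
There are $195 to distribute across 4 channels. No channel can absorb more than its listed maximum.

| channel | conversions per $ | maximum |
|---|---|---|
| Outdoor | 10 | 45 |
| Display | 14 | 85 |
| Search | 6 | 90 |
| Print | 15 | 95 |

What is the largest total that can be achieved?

Order the channels by conversions per $: Print 15 > Display 14 > Outdoor 10 > Search 6.
Give Print 95 to hit its cap of 95 → 100 left.
Display: +85 to 85 (cap) → 15 left.
Only 15 left; Outdoor takes them to reach 15.
Total = 10×15 + 14×85 + 15×95 = 2765.

2765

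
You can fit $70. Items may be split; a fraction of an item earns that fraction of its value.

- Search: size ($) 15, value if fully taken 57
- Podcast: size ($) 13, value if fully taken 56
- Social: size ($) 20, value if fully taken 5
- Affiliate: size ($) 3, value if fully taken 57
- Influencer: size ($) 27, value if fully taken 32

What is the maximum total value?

205

Best value per unit of size first: Affiliate 57/3≈19, Podcast 56/13≈4.31, Search 57/15≈3.8, Influencer 32/27≈1.19, Social 5/20≈0.25.
All 3 $ of Affiliate fit (value 57) → 67 remain.
Podcast: take in full, 13 $ for value 56 → 54 left.
Take all of Search (15 $, value 57) → 39 $ left.
Take all of Influencer (27 $, value 32) → 12 $ left.
Only 12 $ remain; take 12/20 of Social for value 5×12/20 = 3.
Total value = 205.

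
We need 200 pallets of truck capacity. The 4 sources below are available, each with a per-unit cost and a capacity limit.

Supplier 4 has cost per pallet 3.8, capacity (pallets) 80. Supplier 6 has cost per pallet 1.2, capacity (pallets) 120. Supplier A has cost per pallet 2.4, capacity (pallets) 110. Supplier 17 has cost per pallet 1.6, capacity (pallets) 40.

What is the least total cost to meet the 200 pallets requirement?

304

Fill from the cheapest source first.
Supplier 6 at 1.2: take all 120 pallets ; 80 still needed.
Supplier 17 (1.6): use full 40 ; 40 pallets to go.
Supplier A at 2.4: take 40 of its 110 ; requirement met.
Supplier 4: unused.
Cost = 120×1.2 + 40×1.6 + 40×2.4 = 304.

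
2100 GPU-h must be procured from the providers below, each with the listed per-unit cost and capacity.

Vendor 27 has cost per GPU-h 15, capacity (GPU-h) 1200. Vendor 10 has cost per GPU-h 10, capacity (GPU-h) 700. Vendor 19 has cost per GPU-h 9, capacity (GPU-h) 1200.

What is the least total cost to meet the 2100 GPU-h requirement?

20800

Fill from the cheapest provider first.
Vendor 19 (9): use full 1200 → 900 GPU-h to go.
Take 700 from Vendor 10 at 10 → need 200 more.
Take 200 from Vendor 27 at 15 to finish.
Cost = 1200×9 + 700×10 + 200×15 = 20800.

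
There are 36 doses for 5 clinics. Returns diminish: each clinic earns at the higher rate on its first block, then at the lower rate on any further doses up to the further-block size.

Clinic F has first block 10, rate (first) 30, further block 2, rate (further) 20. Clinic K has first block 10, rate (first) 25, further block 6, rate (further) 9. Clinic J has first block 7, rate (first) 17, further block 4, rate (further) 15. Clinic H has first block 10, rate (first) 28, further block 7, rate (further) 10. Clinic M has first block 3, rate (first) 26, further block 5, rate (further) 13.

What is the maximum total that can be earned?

965

Rank every tier by rate: Clinic F/T1 30 > Clinic H/T1 28 > Clinic M/T1 26 > Clinic K/T1 25 > Clinic F/T2 20 > Clinic J/T1 17 > Clinic J/T2 15 > Clinic M/T2 13 > Clinic H/T2 10 > Clinic K/T2 9.
Clinic F/T1 (30): +10 ; 26 left.
Fill Clinic H T1 block (10 at 28) ; 16 left.
Fill Clinic M T1 block (3 at 26) ; 13 left.
Fill Clinic K T1 block (10 at 25) ; 3 left.
Fill Clinic F T2 block (2 at 20) ; 1 left.
1 remain; put them into Clinic J T1 at 17.
Total = 30×10 + 28×10 + 26×3 + 25×10 + 20×2 + 17×1 = 965.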